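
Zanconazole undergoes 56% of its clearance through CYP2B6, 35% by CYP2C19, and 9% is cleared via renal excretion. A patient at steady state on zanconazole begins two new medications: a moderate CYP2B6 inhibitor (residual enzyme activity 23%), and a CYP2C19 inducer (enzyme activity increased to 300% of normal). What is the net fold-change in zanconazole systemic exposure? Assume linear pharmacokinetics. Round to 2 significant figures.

The CYP2B6 pathway (56% of clearance) drops to 0.23× activity: 0.56 × 0.23 = 0.1288.
The CYP2C19 pathway (35% of clearance) rises to 3× activity: 0.35 × 3 = 1.05.
The remaining 9% of clearance is unaffected.
Relative clearance = 0.1288 + 1.05 + 0.09 = 1.2688.
Net systemic exposure ratio = 1 / 1.2688 = 0.79.

0.79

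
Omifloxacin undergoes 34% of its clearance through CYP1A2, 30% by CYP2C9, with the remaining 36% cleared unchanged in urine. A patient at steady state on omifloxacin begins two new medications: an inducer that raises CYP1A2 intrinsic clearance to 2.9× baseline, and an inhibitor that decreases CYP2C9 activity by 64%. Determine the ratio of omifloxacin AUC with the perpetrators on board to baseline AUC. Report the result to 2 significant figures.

The CYP1A2 pathway (34% of clearance) is boosted to 2.9× activity: 0.34 × 2.9 = 0.986.
The CYP2C9 pathway (30% of clearance) is reduced to 0.36× activity: 0.3 × 0.36 = 0.108.
Non-CYP routes (36%) are unchanged.
New clearance relative to baseline: 0.986 + 0.108 + 0.36 = 1.454.
Because AUC varies inversely with clearance, the combined effect is 1 / 1.454 = 0.69.

0.69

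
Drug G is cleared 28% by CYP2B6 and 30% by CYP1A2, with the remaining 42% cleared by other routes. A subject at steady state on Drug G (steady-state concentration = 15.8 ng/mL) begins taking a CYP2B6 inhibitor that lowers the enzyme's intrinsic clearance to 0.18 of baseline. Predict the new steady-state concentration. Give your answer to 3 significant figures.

The CYP2B6 pathway (28% of clearance) falls to 0.18× activity: 0.28 × 0.18 = 0.0504.
CYP1A2 (30%) and the residual 42% are unaffected.
New clearance relative to baseline: 0.0504 + 0.3 + 0.42 = 0.7704.
New steady-state concentration = baseline ÷ relative clearance = 15.8 / 0.7704 = 20.5 ng/mL.

20.5 ng/mL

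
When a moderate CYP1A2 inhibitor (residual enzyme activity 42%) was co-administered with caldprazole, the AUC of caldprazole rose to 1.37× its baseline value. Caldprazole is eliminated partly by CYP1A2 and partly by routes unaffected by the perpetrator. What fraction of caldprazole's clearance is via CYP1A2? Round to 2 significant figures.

Let fm be the CYP1A2 fraction. New clearance relative to baseline = fm × 0.42 + (1 − fm).
AUC ratio = 1 / (new CL fraction), so new CL fraction = 1 / 1.37 = 0.7299.
fm × 0.42 + 1 − fm = 0.7299  ⇒  fm × (0.42 − 1) = −0.2701  ⇒  fm = 0.47.

0.47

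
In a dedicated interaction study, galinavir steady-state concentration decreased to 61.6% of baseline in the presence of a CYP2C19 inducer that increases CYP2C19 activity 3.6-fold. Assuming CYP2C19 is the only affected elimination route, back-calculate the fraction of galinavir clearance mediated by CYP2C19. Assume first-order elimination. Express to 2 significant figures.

CL'/CL = 1 / 0.616 = 1.623
3.6·fm + (1 − fm) = 1.623
fm = (1.623 − 1) / (3.6 − 1) = 0.24

0.24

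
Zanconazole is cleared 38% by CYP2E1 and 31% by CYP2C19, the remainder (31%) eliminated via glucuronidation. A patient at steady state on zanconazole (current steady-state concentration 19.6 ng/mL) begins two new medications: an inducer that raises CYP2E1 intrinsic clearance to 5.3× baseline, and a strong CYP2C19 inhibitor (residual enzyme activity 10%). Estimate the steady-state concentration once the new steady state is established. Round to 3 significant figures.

The CYP2E1 pathway (38% of clearance) is boosted to 5.3× activity: 0.38 × 5.3 = 2.014.
The CYP2C19 pathway (31% of clearance) is reduced to 0.1× activity: 0.31 × 0.1 = 0.031.
Non-CYP routes (31%) are unchanged.
New clearance relative to baseline: 2.014 + 0.031 + 0.31 = 2.355.
Dividing the baseline by the relative clearance: 19.6 / 2.355 = 8.32 ng/mL.

8.32 ng/mL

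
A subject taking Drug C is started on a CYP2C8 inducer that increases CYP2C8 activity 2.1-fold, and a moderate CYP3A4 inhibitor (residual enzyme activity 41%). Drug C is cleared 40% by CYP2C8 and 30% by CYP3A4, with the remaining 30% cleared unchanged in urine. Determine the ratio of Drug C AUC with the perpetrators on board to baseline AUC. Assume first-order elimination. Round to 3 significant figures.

The CYP2C8 pathway (40% of clearance) rises to 2.1× activity: 0.4 × 2.1 = 0.84.
The CYP3A4 pathway (30% of clearance) falls to 0.41× activity: 0.3 × 0.41 = 0.123.
Non-CYP routes (30%) are unchanged.
CL_new/CL_old = 0.84 + 0.123 + 0.3 = 1.263.
AUC ∝ 1/CL: fold-change = 1 / 1.263 = 0.792.

0.792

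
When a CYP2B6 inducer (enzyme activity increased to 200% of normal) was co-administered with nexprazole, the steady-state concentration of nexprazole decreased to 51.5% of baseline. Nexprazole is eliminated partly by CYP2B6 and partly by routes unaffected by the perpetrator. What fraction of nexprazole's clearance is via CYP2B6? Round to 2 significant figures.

CL'/CL = 1 / 0.515 = 1.942
2·fm + (1 − fm) = 1.942
fm = (1.942 − 1) / (2 − 1) = 0.94

0.94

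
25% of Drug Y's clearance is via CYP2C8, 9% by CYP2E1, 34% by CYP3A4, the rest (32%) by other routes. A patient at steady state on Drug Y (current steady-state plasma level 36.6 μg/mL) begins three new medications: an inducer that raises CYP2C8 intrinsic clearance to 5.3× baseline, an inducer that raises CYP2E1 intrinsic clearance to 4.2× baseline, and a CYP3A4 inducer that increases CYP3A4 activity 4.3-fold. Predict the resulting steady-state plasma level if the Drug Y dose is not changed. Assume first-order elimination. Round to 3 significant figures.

10.5 μg/mL

The CYP2C8 pathway (25% of clearance) rises to 5.3× activity: 0.25 × 5.3 = 1.325.
The CYP2E1 pathway (9% of clearance) is boosted to 4.2× activity: 0.09 × 4.2 = 0.378.
The CYP3A4 pathway (34% of clearance) is boosted to 4.3× activity: 0.34 × 4.3 = 1.462.
The remaining 32% of clearance is unaffected.
Relative clearance = 1.325 + 0.378 + 1.462 + 0.32 = 3.485.
Dividing the baseline by the relative clearance: 36.6 / 3.485 = 10.5 μg/mL.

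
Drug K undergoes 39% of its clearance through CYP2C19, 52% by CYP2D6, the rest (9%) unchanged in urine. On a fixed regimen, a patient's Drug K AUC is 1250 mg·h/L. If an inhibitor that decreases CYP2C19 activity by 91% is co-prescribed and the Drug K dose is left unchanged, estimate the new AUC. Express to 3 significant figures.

The CYP2C19 pathway (39% of clearance) falls to 0.09× activity: 0.39 × 0.09 = 0.0351.
CYP2D6 (52%) and the residual 9% are unaffected.
Relative clearance = 0.0351 + 0.52 + 0.09 = 0.6451.
New AUC = baseline ÷ relative clearance = 1250 / 0.6451 = 1.94 × 10³ mg·h/L.

1.94 × 10³ mg·h/L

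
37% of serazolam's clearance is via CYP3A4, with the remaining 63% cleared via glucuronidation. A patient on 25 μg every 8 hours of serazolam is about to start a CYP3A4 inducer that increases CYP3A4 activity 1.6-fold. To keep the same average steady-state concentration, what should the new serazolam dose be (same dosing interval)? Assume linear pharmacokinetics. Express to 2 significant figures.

The CYP3A4 pathway (37% of clearance) increases to 1.6× activity: 0.37 × 1.6 = 0.592.
The remaining 63% of clearance is unaffected.
CL_new/CL_old = 0.592 + 0.63 = 1.222.
Exposure is unchanged when dose changes in proportion to clearance. New dose = 25 μg × 1.222 = 31 μg.

31 μg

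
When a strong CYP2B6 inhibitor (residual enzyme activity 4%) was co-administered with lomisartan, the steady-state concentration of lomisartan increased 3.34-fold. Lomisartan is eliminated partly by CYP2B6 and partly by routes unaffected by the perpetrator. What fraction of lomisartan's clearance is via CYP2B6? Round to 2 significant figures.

CL'/CL = 1 / 3.34 = 0.2994
0.04·fm + (1 − fm) = 0.2994
fm = (0.2994 − 1) / (0.04 − 1) = 0.73

0.73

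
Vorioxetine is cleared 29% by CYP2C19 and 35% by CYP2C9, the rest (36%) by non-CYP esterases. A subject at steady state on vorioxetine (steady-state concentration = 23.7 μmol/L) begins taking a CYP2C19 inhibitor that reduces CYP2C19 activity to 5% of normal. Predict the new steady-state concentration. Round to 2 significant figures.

CYP2C19: 0.29 × 0.05 = 0.0145
CYP2C9: 0.35 (unchanged)
Other: 0.36 (unchanged)
CL_new/CL_old = 0.0145 + 0.35 + 0.36 = 0.7245.
With dosing unchanged, steady-state concentration scales as 1/CL: 23.7 / 0.7245 = 33 μmol/L.

33 μmol/L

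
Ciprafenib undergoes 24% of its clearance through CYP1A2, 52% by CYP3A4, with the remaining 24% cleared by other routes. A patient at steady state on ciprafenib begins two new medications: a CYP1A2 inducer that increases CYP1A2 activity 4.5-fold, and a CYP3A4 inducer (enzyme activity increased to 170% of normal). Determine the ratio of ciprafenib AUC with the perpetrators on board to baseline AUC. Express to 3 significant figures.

CYP1A2: 0.24 × 4.5 = 1.08
CYP3A4: 0.52 × 1.7 = 0.884
Other: 0.24 (unchanged)
New clearance relative to baseline: 1.08 + 0.884 + 0.24 = 2.204.
AUC ∝ 1/CL: fold-change = 1 / 2.204 = 0.454.

0.454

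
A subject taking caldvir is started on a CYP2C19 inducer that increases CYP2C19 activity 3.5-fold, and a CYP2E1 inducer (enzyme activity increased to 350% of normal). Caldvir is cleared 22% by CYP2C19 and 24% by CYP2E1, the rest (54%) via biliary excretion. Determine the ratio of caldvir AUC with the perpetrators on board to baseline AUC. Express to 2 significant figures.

0.47

The CYP2C19 pathway (22% of clearance) increases to 3.5× activity: 0.22 × 3.5 = 0.77.
The CYP2E1 pathway (24% of clearance) rises to 3.5× activity: 0.24 × 3.5 = 0.84.
Non-CYP routes (54%) are unchanged.
New clearance relative to baseline: 0.77 + 0.84 + 0.54 = 2.15.
Because AUC varies inversely with clearance, the combined effect is 1 / 2.15 = 0.47.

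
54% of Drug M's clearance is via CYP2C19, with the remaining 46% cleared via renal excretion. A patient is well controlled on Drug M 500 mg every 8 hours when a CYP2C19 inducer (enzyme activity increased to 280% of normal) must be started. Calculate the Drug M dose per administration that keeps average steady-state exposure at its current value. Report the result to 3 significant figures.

The CYP2C19 pathway (54% of clearance) rises to 2.8× activity: 0.54 × 2.8 = 1.512.
Non-CYP routes (46%) are unchanged.
CL_new/CL_old = 1.512 + 0.46 = 1.972.
To maintain the same steady-state level, dose must scale with clearance: new dose = 500 × 1.972 = 986 mg.

986 mg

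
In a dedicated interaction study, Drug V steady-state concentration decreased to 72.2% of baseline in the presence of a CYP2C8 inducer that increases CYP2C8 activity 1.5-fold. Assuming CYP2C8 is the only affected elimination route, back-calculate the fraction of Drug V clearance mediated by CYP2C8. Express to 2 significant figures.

CL'/CL = 1 / 0.722 = 1.385
1.5·fm + (1 − fm) = 1.385
fm = (1.385 − 1) / (1.5 − 1) = 0.77

0.77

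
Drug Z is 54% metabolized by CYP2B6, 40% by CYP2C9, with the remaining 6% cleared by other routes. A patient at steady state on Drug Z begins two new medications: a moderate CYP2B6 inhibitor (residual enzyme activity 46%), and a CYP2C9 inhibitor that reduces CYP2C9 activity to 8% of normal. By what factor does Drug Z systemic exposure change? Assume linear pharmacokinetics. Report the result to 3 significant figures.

2.94

The CYP2B6 pathway (54% of clearance) is reduced to 0.46× activity: 0.54 × 0.46 = 0.2484.
The CYP2C9 pathway (40% of clearance) falls to 0.08× activity: 0.4 × 0.08 = 0.032.
Non-CYP routes (6%) are unchanged.
Relative clearance = 0.2484 + 0.032 + 0.06 = 0.3404.
Net systemic exposure ratio = 1 / 0.3404 = 2.94.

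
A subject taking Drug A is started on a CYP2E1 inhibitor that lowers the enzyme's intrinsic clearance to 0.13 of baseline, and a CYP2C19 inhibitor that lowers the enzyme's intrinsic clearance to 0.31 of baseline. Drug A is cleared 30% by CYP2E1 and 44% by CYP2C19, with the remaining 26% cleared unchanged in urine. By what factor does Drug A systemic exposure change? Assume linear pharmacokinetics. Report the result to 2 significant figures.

The CYP2E1 pathway (30% of clearance) is reduced to 0.13× activity: 0.3 × 0.13 = 0.039.
The CYP2C19 pathway (44% of clearance) drops to 0.31× activity: 0.44 × 0.31 = 0.1364.
The remaining 26% of clearance is unaffected.
Relative clearance = 0.039 + 0.1364 + 0.26 = 0.4354.
Net systemic exposure ratio = 1 / 0.4354 = 2.3.

2.3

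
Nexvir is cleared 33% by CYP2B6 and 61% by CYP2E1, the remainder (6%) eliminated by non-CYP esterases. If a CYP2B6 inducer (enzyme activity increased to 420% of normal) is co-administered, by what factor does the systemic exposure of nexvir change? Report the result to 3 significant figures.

0.486

The CYP2B6 pathway (33% of clearance) rises to 4.2× activity: 0.33 × 4.2 = 1.386.
CYP2E1 (61%) and the residual 6% are unaffected.
New clearance relative to baseline: 1.386 + 0.61 + 0.06 = 2.056.
Systemic exposure ratio = CL_old/CL_new = 1 / 2.056 = 0.486.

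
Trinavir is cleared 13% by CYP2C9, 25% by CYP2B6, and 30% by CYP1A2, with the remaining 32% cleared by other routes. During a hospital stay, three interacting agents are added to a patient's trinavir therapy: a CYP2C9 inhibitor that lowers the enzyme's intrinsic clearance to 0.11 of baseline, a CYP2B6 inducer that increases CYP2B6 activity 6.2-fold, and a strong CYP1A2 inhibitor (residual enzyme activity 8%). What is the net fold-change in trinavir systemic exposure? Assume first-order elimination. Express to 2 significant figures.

The CYP2C9 pathway (13% of clearance) is reduced to 0.11× activity: 0.13 × 0.11 = 0.0143.
The CYP2B6 pathway (25% of clearance) rises to 6.2× activity: 0.25 × 6.2 = 1.55.
The CYP1A2 pathway (30% of clearance) falls to 0.08× activity: 0.3 × 0.08 = 0.024.
The remaining 32% of clearance is unaffected.
CL_new/CL_old = 0.0143 + 1.55 + 0.024 + 0.32 = 1.9083.
Because systemic exposure varies inversely with clearance, the combined effect is 1 / 1.9083 = 0.52.

0.52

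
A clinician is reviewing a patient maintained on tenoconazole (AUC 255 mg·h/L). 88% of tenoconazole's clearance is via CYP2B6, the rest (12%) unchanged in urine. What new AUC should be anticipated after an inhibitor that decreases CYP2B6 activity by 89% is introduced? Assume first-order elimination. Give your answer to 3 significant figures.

1.18 × 10³ mg·h/L

The CYP2B6 pathway (88% of clearance) is reduced to 0.11× activity: 0.88 × 0.11 = 0.0968.
The remaining 12% of clearance is unaffected.
CL_new/CL_old = 0.0968 + 0.12 = 0.2168.
AUC ∝ 1/CL, so new value = 255 / 0.2168 = 1.18 × 10³ mg·h/L.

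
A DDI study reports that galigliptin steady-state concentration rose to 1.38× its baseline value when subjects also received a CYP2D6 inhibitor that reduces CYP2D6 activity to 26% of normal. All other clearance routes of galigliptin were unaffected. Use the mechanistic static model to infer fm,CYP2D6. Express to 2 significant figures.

0.37

Call the CYP2D6 fraction fm. After the interaction, CL_new/CL_old = fm × 0.26 + (1 − fm).
Steady-state concentration ratio = 1 / (new CL fraction), so new CL fraction = 1 / 1.38 = 0.7246.
fm × 0.26 + 1 − fm = 0.7246  ⇒  fm × (0.26 − 1) = −0.2754  ⇒  fm = 0.37.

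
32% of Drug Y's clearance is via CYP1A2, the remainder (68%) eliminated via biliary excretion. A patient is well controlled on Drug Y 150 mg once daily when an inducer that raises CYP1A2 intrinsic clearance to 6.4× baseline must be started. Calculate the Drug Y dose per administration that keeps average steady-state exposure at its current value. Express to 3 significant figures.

CYP1A2: 0.32 × 6.4 = 2.048
Other: 0.68 (unchanged)
CL_new/CL_old = 2.048 + 0.68 = 2.728.
Exposure is unchanged when dose changes in proportion to clearance. New dose = 150 mg × 2.728 = 409 mg.

409 mg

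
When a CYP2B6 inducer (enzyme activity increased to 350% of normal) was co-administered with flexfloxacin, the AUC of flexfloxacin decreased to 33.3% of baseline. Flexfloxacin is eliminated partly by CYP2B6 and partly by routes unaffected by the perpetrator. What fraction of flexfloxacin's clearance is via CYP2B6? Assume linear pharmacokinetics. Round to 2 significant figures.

0.80

Write x for the fraction cleared via CYP2B6. The observed AUC change means clearance rose to 1/0.333 = 3.003 of baseline.
Setting x·3.5 + (1 − x) = 3.003 and solving: x = (3.003 − 1)/(3.5 − 1) = 0.80.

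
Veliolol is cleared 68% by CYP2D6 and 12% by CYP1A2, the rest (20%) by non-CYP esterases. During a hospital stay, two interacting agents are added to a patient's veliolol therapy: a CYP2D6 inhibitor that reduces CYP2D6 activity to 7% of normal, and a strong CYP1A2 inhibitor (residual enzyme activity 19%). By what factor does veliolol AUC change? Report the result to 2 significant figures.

The CYP2D6 pathway (68% of clearance) is reduced to 0.07× activity: 0.68 × 0.07 = 0.0476.
The CYP1A2 pathway (12% of clearance) falls to 0.19× activity: 0.12 × 0.19 = 0.0228.
Non-CYP routes (20%) are unchanged.
Relative clearance = 0.0476 + 0.0228 + 0.2 = 0.2704.
AUC ∝ 1/CL: fold-change = 1 / 0.2704 = 3.7.

3.7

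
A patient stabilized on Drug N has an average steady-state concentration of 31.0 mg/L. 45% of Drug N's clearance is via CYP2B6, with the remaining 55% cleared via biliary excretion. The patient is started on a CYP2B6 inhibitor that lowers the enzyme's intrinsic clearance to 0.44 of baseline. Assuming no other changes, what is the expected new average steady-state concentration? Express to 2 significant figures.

41 mg/L

The CYP2B6 pathway (45% of clearance) is reduced to 0.44× activity: 0.45 × 0.44 = 0.198.
Non-CYP routes (55%) are unchanged.
CL_new/CL_old = 0.198 + 0.55 = 0.748.
With dosing unchanged, average steady-state concentration scales as 1/CL: 31.0 / 0.748 = 41 mg/L.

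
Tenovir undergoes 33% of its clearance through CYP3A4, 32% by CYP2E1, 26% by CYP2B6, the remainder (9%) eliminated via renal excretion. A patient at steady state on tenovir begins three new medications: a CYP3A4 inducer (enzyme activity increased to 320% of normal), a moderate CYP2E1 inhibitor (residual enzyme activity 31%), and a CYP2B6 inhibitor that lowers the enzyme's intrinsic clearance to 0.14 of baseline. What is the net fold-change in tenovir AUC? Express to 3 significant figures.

CYP3A4: 0.33 × 3.2 = 1.056
CYP2E1: 0.32 × 0.31 = 0.0992
CYP2B6: 0.26 × 0.14 = 0.0364
Other: 0.09 (unchanged)
New clearance relative to baseline: 1.056 + 0.0992 + 0.0364 + 0.09 = 1.2816.
AUC ∝ 1/CL: fold-change = 1 / 1.2816 = 0.780.

0.780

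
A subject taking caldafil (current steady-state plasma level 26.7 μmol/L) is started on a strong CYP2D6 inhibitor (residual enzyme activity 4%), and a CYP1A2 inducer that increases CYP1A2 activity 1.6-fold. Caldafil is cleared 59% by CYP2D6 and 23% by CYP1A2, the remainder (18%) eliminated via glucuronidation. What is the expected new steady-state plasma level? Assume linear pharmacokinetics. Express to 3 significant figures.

46.7 μmol/L

The CYP2D6 pathway (59% of clearance) falls to 0.04× activity: 0.59 × 0.04 = 0.0236.
The CYP1A2 pathway (23% of clearance) is boosted to 1.6× activity: 0.23 × 1.6 = 0.368.
The remaining 18% of clearance is unaffected.
New clearance relative to baseline: 0.0236 + 0.368 + 0.18 = 0.5716.
New steady-state plasma level = 26.7 / 0.5716 = 46.7 μmol/L (concentration scales inversely with clearance).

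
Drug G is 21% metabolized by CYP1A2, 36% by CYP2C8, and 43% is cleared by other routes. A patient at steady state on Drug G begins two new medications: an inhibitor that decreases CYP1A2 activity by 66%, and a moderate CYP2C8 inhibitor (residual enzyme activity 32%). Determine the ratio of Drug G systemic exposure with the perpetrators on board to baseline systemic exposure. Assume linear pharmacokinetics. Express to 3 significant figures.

The CYP1A2 pathway (21% of clearance) drops to 0.34× activity: 0.21 × 0.34 = 0.0714.
The CYP2C8 pathway (36% of clearance) is reduced to 0.32× activity: 0.36 × 0.32 = 0.1152.
Non-CYP routes (43%) are unchanged.
New clearance relative to baseline: 0.0714 + 0.1152 + 0.43 = 0.6166.
Systemic exposure ∝ 1/CL: fold-change = 1 / 0.6166 = 1.62.

1.62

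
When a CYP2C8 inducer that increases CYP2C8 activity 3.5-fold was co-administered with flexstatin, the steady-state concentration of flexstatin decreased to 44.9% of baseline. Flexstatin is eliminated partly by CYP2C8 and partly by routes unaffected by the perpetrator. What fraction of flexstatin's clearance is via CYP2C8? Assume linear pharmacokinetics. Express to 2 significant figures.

CL'/CL = 1 / 0.449 = 2.227
3.5·fm + (1 − fm) = 2.227
fm = (2.227 − 1) / (3.5 − 1) = 0.49

0.49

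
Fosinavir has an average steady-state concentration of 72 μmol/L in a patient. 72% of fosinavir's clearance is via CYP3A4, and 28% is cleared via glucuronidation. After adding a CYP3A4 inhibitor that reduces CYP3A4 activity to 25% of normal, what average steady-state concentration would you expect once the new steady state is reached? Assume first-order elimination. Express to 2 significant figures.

CYP3A4: 0.72 × 0.25 = 0.18
Other: 0.28 (unchanged)
New clearance relative to baseline: 0.18 + 0.28 = 0.46.
New average steady-state concentration = baseline ÷ relative clearance = 72 / 0.46 = 1.6 × 10² μmol/L.

1.6 × 10² μmol/L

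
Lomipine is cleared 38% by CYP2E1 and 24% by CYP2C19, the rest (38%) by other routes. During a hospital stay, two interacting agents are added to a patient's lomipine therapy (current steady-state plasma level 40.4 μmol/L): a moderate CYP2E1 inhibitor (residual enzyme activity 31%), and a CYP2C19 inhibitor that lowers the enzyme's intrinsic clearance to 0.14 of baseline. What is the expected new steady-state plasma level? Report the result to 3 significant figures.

76.0 μmol/L

The CYP2E1 pathway (38% of clearance) is reduced to 0.31× activity: 0.38 × 0.31 = 0.1178.
The CYP2C19 pathway (24% of clearance) falls to 0.14× activity: 0.24 × 0.14 = 0.0336.
Non-CYP routes (38%) are unchanged.
Relative clearance = 0.1178 + 0.0336 + 0.38 = 0.5314.
Dividing the baseline by the relative clearance: 40.4 / 0.5314 = 76.0 μmol/L.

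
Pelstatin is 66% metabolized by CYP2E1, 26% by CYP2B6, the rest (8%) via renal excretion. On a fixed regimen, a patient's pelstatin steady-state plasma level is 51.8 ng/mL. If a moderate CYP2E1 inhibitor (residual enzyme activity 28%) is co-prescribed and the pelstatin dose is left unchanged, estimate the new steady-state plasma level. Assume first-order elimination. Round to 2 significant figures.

99 ng/mL

The CYP2E1 pathway (66% of clearance) is reduced to 0.28× activity: 0.66 × 0.28 = 0.1848.
CYP2B6 (26%) and the residual 8% are unaffected.
Relative clearance = 0.1848 + 0.26 + 0.08 = 0.5248.
Steady-state plasma level ∝ 1/CL, so new value = 51.8 / 0.5248 = 99 ng/mL.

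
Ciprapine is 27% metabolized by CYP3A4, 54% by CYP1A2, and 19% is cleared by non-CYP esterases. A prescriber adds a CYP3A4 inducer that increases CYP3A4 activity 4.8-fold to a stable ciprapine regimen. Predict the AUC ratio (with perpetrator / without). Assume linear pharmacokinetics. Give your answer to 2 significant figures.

0.49

CYP3A4: 0.27 × 4.8 = 1.296
CYP1A2: 0.54 (unchanged)
Other: 0.19 (unchanged)
CL_new/CL_old = 1.296 + 0.54 + 0.19 = 2.026.
AUC ratio = CL_old/CL_new = 1 / 2.026 = 0.49.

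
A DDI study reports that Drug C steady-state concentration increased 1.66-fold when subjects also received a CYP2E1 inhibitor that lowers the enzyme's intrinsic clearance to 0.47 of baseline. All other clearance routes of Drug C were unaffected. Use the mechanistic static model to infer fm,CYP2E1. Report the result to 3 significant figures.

CL'/CL = 1 / 1.66 = 0.6024
0.47·fm + (1 − fm) = 0.6024
fm = (0.6024 − 1) / (0.47 − 1) = 0.750

0.750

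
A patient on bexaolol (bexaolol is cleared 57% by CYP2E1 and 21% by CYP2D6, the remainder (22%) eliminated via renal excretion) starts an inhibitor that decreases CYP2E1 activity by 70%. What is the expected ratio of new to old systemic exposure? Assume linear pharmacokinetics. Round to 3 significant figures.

1.66

The CYP2E1 pathway (57% of clearance) drops to 0.3× activity: 0.57 × 0.3 = 0.171.
CYP2D6 (21%) and the residual 22% are unaffected.
CL_new/CL_old = 0.171 + 0.21 + 0.22 = 0.601.
Systemic exposure is inversely proportional to clearance, so the fold-change is 1 / 0.601 = 1.66.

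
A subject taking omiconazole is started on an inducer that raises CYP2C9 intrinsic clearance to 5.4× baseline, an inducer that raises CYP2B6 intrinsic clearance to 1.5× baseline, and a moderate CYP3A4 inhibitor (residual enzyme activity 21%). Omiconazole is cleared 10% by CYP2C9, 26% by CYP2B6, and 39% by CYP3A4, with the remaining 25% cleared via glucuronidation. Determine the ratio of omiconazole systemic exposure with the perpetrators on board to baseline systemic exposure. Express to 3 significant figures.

The CYP2C9 pathway (10% of clearance) is boosted to 5.4× activity: 0.1 × 5.4 = 0.54.
The CYP2B6 pathway (26% of clearance) rises to 1.5× activity: 0.26 × 1.5 = 0.39.
The CYP3A4 pathway (39% of clearance) is reduced to 0.21× activity: 0.39 × 0.21 = 0.0819.
Non-CYP routes (25%) are unchanged.
Relative clearance = 0.54 + 0.39 + 0.0819 + 0.25 = 1.2619.
Systemic exposure ∝ 1/CL: fold-change = 1 / 1.2619 = 0.792.

0.792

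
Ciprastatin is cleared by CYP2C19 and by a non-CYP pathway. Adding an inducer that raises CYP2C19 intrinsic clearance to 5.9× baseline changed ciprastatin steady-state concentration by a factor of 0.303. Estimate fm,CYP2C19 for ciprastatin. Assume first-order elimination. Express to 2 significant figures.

0.47

Let x = fm,CYP2C19. Because steady-state concentration ∝ 1/CL, relative clearance rose to 1/0.303 = 3.3.
Setting x·5.9 + (1 − x) = 3.3 and solving: x = (3.3 − 1)/(5.9 − 1) = 0.47.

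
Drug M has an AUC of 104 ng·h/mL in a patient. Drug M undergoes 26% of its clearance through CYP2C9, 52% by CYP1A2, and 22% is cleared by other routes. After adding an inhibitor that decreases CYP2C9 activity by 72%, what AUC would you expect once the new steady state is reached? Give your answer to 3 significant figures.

The CYP2C9 pathway (26% of clearance) falls to 0.28× activity: 0.26 × 0.28 = 0.0728.
CYP1A2 (52%) and the residual 22% are unaffected.
New clearance relative to baseline: 0.0728 + 0.52 + 0.22 = 0.8128.
New AUC = baseline ÷ relative clearance = 104 / 0.8128 = 128 ng·h/mL.

128 ng·h/mL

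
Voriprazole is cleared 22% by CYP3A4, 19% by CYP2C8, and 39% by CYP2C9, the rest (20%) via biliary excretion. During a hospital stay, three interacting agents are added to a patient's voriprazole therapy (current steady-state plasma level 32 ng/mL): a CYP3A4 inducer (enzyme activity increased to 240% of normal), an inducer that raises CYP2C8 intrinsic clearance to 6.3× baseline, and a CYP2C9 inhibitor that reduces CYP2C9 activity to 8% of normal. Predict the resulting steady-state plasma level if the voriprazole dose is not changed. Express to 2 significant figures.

16 ng/mL

CYP3A4: 0.22 × 2.4 = 0.528
CYP2C8: 0.19 × 6.3 = 1.197
CYP2C9: 0.39 × 0.08 = 0.0312
Other: 0.2 (unchanged)
CL_new/CL_old = 0.528 + 1.197 + 0.0312 + 0.2 = 1.9562.
New steady-state plasma level = 32 / 1.9562 = 16 ng/mL (concentration scales inversely with clearance).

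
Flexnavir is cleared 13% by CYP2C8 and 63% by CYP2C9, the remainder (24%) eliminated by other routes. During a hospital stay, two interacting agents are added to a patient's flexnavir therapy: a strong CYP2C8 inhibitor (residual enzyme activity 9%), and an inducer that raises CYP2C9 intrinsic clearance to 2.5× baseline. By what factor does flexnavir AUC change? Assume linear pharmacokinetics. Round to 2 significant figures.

The CYP2C8 pathway (13% of clearance) is reduced to 0.09× activity: 0.13 × 0.09 = 0.0117.
The CYP2C9 pathway (63% of clearance) increases to 2.5× activity: 0.63 × 2.5 = 1.575.
The remaining 24% of clearance is unaffected.
CL_new/CL_old = 0.0117 + 1.575 + 0.24 = 1.8267.
AUC ∝ 1/CL: fold-change = 1 / 1.8267 = 0.55.

0.55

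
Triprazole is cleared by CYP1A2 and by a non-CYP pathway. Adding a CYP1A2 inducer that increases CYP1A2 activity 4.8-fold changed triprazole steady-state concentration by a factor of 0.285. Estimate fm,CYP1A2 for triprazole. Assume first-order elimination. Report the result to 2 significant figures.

0.66

Let fm be the CYP1A2 fraction. New clearance relative to baseline = fm × 4.8 + (1 − fm).
Steady-state concentration ratio = 1 / (new CL fraction), so new CL fraction = 1 / 0.285 = 3.509.
fm × 4.8 + 1 − fm = 3.509  ⇒  fm × (4.8 − 1) = 2.509  ⇒  fm = 0.66.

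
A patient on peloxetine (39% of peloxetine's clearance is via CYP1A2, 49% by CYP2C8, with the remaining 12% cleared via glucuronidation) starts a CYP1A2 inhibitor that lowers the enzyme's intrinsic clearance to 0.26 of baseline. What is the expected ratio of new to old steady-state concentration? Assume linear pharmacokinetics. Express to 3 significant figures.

1.41

CYP1A2: 0.39 × 0.26 = 0.1014
CYP2C8: 0.49 (unchanged)
Other: 0.12 (unchanged)
New clearance relative to baseline: 0.1014 + 0.49 + 0.12 = 0.7114.
Steady-state concentration is inversely proportional to clearance, so the fold-change is 1 / 0.7114 = 1.41.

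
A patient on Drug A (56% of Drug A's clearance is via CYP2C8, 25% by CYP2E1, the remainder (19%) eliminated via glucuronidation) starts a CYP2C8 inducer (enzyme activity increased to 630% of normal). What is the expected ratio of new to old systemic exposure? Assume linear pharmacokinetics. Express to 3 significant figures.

CYP2C8: 0.56 × 6.3 = 3.528
CYP2E1: 0.25 (unchanged)
Other: 0.19 (unchanged)
New clearance relative to baseline: 3.528 + 0.25 + 0.19 = 3.968.
Since systemic exposure ∝ 1/CL, the ratio is 1 / 3.968 = 0.252.

0.252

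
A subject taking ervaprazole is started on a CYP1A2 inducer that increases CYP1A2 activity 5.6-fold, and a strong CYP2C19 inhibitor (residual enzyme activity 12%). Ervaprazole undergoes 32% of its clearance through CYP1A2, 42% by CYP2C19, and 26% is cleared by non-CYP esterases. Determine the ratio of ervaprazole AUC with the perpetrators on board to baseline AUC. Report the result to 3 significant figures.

0.476

The CYP1A2 pathway (32% of clearance) increases to 5.6× activity: 0.32 × 5.6 = 1.792.
The CYP2C19 pathway (42% of clearance) drops to 0.12× activity: 0.42 × 0.12 = 0.0504.
The remaining 26% of clearance is unaffected.
New clearance relative to baseline: 1.792 + 0.0504 + 0.26 = 2.1024.
Net AUC ratio = 1 / 2.1024 = 0.476.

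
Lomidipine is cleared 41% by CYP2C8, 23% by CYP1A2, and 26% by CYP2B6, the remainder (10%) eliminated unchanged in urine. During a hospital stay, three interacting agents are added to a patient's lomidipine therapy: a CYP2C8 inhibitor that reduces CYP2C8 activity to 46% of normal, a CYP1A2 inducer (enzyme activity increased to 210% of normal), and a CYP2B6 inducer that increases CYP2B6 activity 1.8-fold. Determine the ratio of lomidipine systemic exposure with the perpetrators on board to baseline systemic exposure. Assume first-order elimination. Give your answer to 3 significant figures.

0.807

The CYP2C8 pathway (41% of clearance) falls to 0.46× activity: 0.41 × 0.46 = 0.1886.
The CYP1A2 pathway (23% of clearance) increases to 2.1× activity: 0.23 × 2.1 = 0.483.
The CYP2B6 pathway (26% of clearance) increases to 1.8× activity: 0.26 × 1.8 = 0.468.
Non-CYP routes (10%) are unchanged.
CL_new/CL_old = 0.1886 + 0.483 + 0.468 + 0.1 = 1.2396.
Because systemic exposure varies inversely with clearance, the combined effect is 1 / 1.2396 = 0.807.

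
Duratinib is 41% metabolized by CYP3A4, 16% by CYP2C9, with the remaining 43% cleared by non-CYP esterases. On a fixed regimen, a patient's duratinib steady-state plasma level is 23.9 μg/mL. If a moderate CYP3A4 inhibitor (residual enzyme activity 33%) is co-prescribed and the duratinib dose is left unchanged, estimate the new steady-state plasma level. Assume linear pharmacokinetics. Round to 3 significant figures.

The CYP3A4 pathway (41% of clearance) falls to 0.33× activity: 0.41 × 0.33 = 0.1353.
CYP2C9 (16%) and the residual 43% are unaffected.
Relative clearance = 0.1353 + 0.16 + 0.43 = 0.7253.
New steady-state plasma level = baseline ÷ relative clearance = 23.9 / 0.7253 = 33.0 μg/mL.

33.0 μg/mL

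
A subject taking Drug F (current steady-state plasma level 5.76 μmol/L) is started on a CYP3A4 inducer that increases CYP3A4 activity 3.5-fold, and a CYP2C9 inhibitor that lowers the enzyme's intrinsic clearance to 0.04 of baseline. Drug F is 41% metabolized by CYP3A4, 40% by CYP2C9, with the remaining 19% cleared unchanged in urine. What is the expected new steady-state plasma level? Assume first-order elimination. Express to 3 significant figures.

CYP3A4: 0.41 × 3.5 = 1.435
CYP2C9: 0.4 × 0.04 = 0.016
Other: 0.19 (unchanged)
New clearance relative to baseline: 1.435 + 0.016 + 0.19 = 1.641.
Dividing the baseline by the relative clearance: 5.76 / 1.641 = 3.51 μmol/L.

3.51 μmol/L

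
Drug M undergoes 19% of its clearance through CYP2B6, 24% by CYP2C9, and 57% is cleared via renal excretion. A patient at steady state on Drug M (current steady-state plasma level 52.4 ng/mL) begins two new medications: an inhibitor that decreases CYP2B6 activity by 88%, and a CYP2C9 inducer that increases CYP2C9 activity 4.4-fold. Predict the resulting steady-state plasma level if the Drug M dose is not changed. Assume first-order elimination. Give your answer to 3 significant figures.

31.8 ng/mL

The CYP2B6 pathway (19% of clearance) falls to 0.12× activity: 0.19 × 0.12 = 0.0228.
The CYP2C9 pathway (24% of clearance) increases to 4.4× activity: 0.24 × 4.4 = 1.056.
Non-CYP routes (57%) are unchanged.
CL_new/CL_old = 0.0228 + 1.056 + 0.57 = 1.6488.
Dividing the baseline by the relative clearance: 52.4 / 1.6488 = 31.8 ng/mL.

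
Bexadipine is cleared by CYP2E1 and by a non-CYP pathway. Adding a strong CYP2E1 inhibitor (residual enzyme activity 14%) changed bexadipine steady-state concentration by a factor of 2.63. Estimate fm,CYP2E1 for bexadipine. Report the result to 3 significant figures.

Call the CYP2E1 fraction fm. After the interaction, CL_new/CL_old = fm × 0.14 + (1 − fm).
Steady-state concentration ratio = 1 / (new CL fraction), so new CL fraction = 1 / 2.63 = 0.3802.
fm × 0.14 + 1 − fm = 0.3802  ⇒  fm × (0.14 − 1) = −0.6198  ⇒  fm = 0.721.

0.721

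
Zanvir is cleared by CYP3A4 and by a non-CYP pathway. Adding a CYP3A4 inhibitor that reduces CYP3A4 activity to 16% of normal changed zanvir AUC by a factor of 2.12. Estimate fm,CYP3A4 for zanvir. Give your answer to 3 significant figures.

0.629

Let x = fm,CYP3A4. Because AUC ∝ 1/CL, relative clearance fell to 1/2.12 = 0.4717.
Only the CYP3A4 route changed, so 0.4717 = x·0.16 + (1 − x), giving x = 0.629.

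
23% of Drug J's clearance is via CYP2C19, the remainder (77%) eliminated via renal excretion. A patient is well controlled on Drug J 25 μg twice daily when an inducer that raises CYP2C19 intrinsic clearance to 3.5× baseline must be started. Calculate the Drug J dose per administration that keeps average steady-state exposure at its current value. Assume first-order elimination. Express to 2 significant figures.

39 μg

The CYP2C19 pathway (23% of clearance) is boosted to 3.5× activity: 0.23 × 3.5 = 0.805.
The remaining 77% of clearance is unaffected.
CL_new/CL_old = 0.805 + 0.77 = 1.575.
Css,avg = (dose rate)/CL, so holding Css fixed requires dose ∝ CL: 25 × 1.575 = 39 μg.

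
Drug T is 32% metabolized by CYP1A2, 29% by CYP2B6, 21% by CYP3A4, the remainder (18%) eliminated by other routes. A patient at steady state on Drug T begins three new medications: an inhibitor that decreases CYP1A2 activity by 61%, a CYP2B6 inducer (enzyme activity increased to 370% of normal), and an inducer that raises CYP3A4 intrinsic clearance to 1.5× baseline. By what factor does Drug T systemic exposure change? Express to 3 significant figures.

The CYP1A2 pathway (32% of clearance) is reduced to 0.39× activity: 0.32 × 0.39 = 0.1248.
The CYP2B6 pathway (29% of clearance) is boosted to 3.7× activity: 0.29 × 3.7 = 1.073.
The CYP3A4 pathway (21% of clearance) is boosted to 1.5× activity: 0.21 × 1.5 = 0.315.
The remaining 18% of clearance is unaffected.
New clearance relative to baseline: 0.1248 + 1.073 + 0.315 + 0.18 = 1.6928.
Systemic exposure ∝ 1/CL: fold-change = 1 / 1.6928 = 0.591.

0.591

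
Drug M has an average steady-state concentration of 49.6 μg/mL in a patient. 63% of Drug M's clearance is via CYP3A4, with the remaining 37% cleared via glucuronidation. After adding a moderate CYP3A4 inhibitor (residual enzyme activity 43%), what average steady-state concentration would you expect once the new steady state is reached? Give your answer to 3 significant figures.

CYP3A4: 0.63 × 0.43 = 0.2709
Other: 0.37 (unchanged)
New clearance relative to baseline: 0.2709 + 0.37 = 0.6409.
New average steady-state concentration = baseline ÷ relative clearance = 49.6 / 0.6409 = 77.4 μg/mL.

77.4 μg/mL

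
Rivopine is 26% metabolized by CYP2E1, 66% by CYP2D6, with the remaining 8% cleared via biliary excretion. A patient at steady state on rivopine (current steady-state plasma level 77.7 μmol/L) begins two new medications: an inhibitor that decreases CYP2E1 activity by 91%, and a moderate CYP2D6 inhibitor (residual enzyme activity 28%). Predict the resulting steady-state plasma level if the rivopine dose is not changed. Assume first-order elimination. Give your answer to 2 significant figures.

CYP2E1: 0.26 × 0.09 = 0.0234
CYP2D6: 0.66 × 0.28 = 0.1848
Other: 0.08 (unchanged)
New clearance relative to baseline: 0.0234 + 0.1848 + 0.08 = 0.2882.
Steady-state plasma level ∝ 1/CL: new value = 77.7 / 0.2882 = 2.7 × 10² μmol/L.

2.7 × 10² μmol/L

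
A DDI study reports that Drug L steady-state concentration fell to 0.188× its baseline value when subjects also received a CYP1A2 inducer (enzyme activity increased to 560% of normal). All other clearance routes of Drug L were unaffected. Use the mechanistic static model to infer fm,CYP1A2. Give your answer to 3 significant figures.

0.939

Write x for the fraction cleared via CYP1A2. The observed steady-state concentration change means clearance rose to 1/0.188 = 5.319 of baseline.
Only the CYP1A2 route changed, so 5.319 = x·5.6 + (1 − x), giving x = 0.939.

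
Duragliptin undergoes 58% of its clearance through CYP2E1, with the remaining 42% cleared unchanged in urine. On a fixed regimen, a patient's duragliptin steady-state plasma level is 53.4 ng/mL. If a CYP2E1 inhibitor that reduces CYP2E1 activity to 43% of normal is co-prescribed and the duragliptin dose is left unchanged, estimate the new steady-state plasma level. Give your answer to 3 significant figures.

CYP2E1: 0.58 × 0.43 = 0.2494
Other: 0.42 (unchanged)
New clearance relative to baseline: 0.2494 + 0.42 = 0.6694.
New steady-state plasma level = baseline ÷ relative clearance = 53.4 / 0.6694 = 79.8 ng/mL.

79.8 ng/mL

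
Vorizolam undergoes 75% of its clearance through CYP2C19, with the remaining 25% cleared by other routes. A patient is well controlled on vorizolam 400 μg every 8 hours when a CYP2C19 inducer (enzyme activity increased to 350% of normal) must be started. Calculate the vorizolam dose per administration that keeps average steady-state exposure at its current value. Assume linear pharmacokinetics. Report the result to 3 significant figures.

1.15 × 10³ μg

The CYP2C19 pathway (75% of clearance) increases to 3.5× activity: 0.75 × 3.5 = 2.625.
The remaining 25% of clearance is unaffected.
Relative clearance = 2.625 + 0.25 = 2.875.
Css,avg = (dose rate)/CL, so holding Css fixed requires dose ∝ CL: 400 × 2.875 = 1.15 × 10³ μg.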